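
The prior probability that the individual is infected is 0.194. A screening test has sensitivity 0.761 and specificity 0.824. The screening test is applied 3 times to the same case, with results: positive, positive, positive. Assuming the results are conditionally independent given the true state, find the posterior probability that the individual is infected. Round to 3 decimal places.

Posterior P(H) ≈ 0.951

With H the event that the individual is infected, the joint likelihood of the observed sequence is P(data|H) = 0.761·0.761·0.761 = 0.44071 and P(data|¬H) = 0.176·0.176·0.176 = 0.0054518.
Bayes: P(H|data) = 0.194·0.44071 / (0.194·0.44071 + 0.806·0.0054518) = 0.085498/0.089892 = 0.9511.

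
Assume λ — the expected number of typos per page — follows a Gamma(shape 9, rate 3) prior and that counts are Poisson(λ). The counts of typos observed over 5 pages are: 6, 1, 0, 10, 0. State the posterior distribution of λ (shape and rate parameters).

Posterior: Gamma(shape=26, rate=8)

The Poisson likelihood adds the total count to the shape and the number of exposure periods to the rate. Here ∑xᵢ = 17 and n = 5, so shape 9→26 and rate 3→8.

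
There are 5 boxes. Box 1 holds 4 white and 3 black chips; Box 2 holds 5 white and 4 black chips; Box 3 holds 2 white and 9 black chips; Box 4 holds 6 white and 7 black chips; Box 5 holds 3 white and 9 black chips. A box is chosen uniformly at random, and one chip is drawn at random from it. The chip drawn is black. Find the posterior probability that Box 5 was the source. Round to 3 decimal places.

P(black|Box 1) = 0.4286; P(black|Box 2) = 0.4444; P(black|Box 3) = 0.8182; P(black|Box 4) = 0.5385; P(black|Box 5) = 0.75.
Prior × likelihood for each source: 0.2·0.4286=0.08571, 0.2·0.4444=0.08889, 0.2·0.8182=0.1636, 0.2·0.5385=0.1077, 0.2·0.75=0.1500. Summing gives P(black) = 0.59593.
P(Box 5 | black) = 0.1500 / 0.59593 = 0.252.

Posterior probability ≈ 0.252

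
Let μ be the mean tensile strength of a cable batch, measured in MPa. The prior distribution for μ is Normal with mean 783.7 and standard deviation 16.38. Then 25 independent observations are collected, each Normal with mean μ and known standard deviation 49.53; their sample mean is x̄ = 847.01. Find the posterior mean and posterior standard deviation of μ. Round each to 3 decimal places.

Posterior mean ≈ 830.056; posterior SD ≈ 8.476

With known σ, the Normal prior is conjugate. Weight on the data is w = (n/σ²)/(n/σ² + 1/τ₀²) = 0.0101907/(0.0101907+0.00372711) = 0.73221.
Posterior mean = w·x̄ + (1−w)·μ₀ = 0.73221·847.01 + 0.26779·783.7 = 830.056. Posterior variance = 1/(0.0101907+0.00372711) = 71.8505, so SD = 8.476.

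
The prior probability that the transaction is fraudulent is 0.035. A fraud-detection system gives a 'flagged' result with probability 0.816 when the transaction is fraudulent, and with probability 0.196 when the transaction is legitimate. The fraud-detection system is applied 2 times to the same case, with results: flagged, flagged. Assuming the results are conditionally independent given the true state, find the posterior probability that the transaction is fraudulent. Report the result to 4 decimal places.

Posterior P(H) ≈ 0.3860

With H the event that the transaction is fraudulent, the joint likelihood of the observed sequence is P(data|H) = 0.816·0.816 = 0.66586 and P(data|¬H) = 0.196·0.196 = 0.038416.
Bayes: P(H|data) = 0.035·0.66586 / (0.035·0.66586 + 0.965·0.038416) = 0.023305/0.060376 = 0.3860.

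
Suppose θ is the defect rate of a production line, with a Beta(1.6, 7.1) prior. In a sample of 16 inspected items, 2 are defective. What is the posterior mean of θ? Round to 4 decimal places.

Posterior mean ≈ 0.1457

Observing 2 successes and 14 failures updates Beta(1.6, 7.1) by adding the success and failure counts to the two shape parameters: α = 1.6+2 = 3.6, β = 7.1+14 = 21.1.
E[θ | data] = 3.6/(3.6+21.1) = 0.1457.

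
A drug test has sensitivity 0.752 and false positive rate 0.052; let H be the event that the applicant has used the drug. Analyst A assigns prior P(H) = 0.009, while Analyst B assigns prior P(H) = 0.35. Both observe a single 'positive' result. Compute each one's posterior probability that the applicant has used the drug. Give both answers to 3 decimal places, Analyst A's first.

Analyst A: 0.116; Analyst B: 0.886

P('+'|H) = 0.752, P('+'|¬H) = 0.052.
Analyst A: numerator 0.752·0.009 = 0.0067680; evidence = 0.0067680+0.052·0.991 = 0.058300; posterior = 0.116.
Analyst B: numerator 0.752·0.35 = 0.26320; evidence = 0.26320+0.052·0.65 = 0.29700; posterior = 0.886.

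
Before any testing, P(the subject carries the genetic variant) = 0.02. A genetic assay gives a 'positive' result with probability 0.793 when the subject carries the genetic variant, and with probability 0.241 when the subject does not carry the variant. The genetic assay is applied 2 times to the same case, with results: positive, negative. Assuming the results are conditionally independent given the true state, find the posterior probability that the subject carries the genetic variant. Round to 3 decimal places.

Posterior P(H) ≈ 0.018

Let H be the event that the subject carries the genetic variant; start with P(H) = 0.02. P('positive'|H) = 0.793, P('positive'|¬H) = 0.241.
Update on result 1 ('positive'): P(H) ← 0.793·0.0200 / (0.793·0.0200 + 0.241·0.9800) = 0.015860/0.25204 = 0.0629.
Update on result 2 ('negative'): P(H) ← 0.207·0.0629 / (0.207·0.0629 + 0.759·0.9371) = 0.013026/0.72426 = 0.0180.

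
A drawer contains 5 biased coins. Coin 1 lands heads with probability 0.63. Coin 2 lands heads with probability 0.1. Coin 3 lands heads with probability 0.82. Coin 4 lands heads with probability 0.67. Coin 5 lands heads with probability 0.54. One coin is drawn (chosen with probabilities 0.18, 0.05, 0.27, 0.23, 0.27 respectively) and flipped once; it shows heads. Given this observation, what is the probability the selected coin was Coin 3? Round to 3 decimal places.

P(heads|C1) = 0.63; P(heads|C2) = 0.1; P(heads|C3) = 0.82; P(heads|C4) = 0.67; P(heads|C5) = 0.54.
Prior × likelihood for each source: 0.18·0.63=0.1134, 0.05·0.1=0.005000, 0.27·0.82=0.2214, 0.23·0.67=0.1541, 0.27·0.54=0.1458. Summing gives P(heads) = 0.63970.
P(Coin 3 | heads) = 0.2214 / 0.63970 = 0.346.

Posterior probability ≈ 0.346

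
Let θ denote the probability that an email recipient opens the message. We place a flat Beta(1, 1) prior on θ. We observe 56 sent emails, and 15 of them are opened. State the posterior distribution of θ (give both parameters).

Posterior: Beta(16, 42)

Observing 15 successes and 41 failures updates Beta(1, 1) by adding the success and failure counts to the two shape parameters: α = 1+15 = 16, β = 1+41 = 42.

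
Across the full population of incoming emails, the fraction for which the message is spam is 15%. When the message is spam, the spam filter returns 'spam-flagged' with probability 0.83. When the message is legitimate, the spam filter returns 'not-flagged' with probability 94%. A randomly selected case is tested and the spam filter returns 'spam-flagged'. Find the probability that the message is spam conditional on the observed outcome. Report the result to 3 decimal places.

P(H | E) ≈ 0.709

Let H be the event that the message is spam. P(H) = 0.15, so P(¬H) = 0.85. With E the 'spam-flagged' result, P(E|H) = 0.83 and P(E|¬H) = 0.06.
P(E) = 0.83·0.15 + 0.06·0.85 = 0.12450 + 0.051000 = 0.17550.
By Bayes' theorem, P(H|E) = 0.12450 / 0.17550 = 0.709.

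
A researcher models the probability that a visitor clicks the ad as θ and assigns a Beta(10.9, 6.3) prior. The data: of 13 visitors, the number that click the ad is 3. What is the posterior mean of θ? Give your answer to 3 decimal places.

Observing 3 successes and 10 failures updates Beta(10.9, 6.3) by adding the success and failure counts to the two shape parameters: α = 10.9+3 = 13.9, β = 6.3+10 = 16.3.
Posterior mean = α/(α+β) = 13.9/30.2 = 0.460.

Posterior mean ≈ 0.460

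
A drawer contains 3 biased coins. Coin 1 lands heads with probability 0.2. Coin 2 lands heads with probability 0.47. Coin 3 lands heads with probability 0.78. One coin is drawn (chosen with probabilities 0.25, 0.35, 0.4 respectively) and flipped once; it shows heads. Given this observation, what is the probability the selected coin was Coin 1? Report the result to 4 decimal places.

P(heads|C1) = 0.2; P(heads|C2) = 0.47; P(heads|C3) = 0.78.
Prior × likelihood for each source: 0.25·0.2=0.05000, 0.35·0.47=0.1645, 0.4·0.78=0.3120. Summing gives P(heads) = 0.52650.
P(Coin 1 | heads) = 0.05000 / 0.52650 = 0.0950.

Posterior probability ≈ 0.0950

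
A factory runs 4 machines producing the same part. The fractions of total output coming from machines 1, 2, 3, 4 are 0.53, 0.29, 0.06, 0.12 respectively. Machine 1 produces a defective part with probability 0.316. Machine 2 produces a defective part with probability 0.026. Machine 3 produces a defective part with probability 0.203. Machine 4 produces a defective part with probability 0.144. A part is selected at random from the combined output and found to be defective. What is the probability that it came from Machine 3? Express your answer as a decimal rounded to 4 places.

P(defective|M1) = 0.316; P(defective|M2) = 0.026; P(defective|M3) = 0.203; P(defective|M4) = 0.144.
Prior × likelihood for each source: 0.53·0.316=0.1675, 0.29·0.026=0.007540, 0.06·0.203=0.01218, 0.12·0.144=0.01728. Summing gives P(defective) = 0.20448.
P(Machine 3 | defective) = 0.01218 / 0.20448 = 0.0596.

Posterior probability ≈ 0.0596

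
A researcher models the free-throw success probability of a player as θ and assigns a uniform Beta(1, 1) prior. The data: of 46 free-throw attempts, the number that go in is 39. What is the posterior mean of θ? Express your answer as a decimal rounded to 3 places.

Posterior mean ≈ 0.833

Observing 39 successes and 7 failures updates Beta(1, 1) by adding the success and failure counts to the two shape parameters: α = 1+39 = 40, β = 1+7 = 8.
E[θ | data] = 40/(40+8) = 0.833.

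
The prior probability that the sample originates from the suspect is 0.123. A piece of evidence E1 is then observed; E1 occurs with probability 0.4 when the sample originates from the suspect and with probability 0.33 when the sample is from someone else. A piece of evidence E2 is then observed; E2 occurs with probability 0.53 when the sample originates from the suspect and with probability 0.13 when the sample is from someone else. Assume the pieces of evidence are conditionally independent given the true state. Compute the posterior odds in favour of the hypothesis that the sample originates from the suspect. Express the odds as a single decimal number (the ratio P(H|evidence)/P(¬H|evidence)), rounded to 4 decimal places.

Prior odds = 0.123/(1−0.123) = 0.14025. In log-odds, ln(0.14025) = -1.9643.
Add log likelihood ratios: ln(1.2121) + ln(4.0769) = 1.5977.
Posterior log-odds = -0.36661, so posterior odds = exp(-0.36661) = 0.69308.

Posterior odds ≈ 0.6931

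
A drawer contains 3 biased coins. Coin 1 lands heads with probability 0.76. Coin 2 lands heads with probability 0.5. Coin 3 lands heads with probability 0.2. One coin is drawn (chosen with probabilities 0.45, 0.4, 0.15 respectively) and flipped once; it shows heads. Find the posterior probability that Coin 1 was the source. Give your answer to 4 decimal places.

Posterior probability ≈ 0.5979

P(heads|C1) = 0.76; P(heads|C2) = 0.5; P(heads|C3) = 0.2.
Prior × likelihood for each source: 0.45·0.76=0.3420, 0.4·0.5=0.2000, 0.15·0.2=0.03000. Summing gives P(heads) = 0.57200.
P(Coin 1 | heads) = 0.3420 / 0.57200 = 0.5979.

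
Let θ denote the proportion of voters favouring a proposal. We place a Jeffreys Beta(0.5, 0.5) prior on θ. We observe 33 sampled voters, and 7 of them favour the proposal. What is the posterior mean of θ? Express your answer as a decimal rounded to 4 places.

Posterior mean ≈ 0.2206

Observing 7 successes and 26 failures updates Beta(0.5, 0.5) by adding the success and failure counts to the two shape parameters: α = 0.5+7 = 7.5, β = 0.5+26 = 26.5.
Posterior mean = α/(α+β) = 7.5/34 = 0.2206.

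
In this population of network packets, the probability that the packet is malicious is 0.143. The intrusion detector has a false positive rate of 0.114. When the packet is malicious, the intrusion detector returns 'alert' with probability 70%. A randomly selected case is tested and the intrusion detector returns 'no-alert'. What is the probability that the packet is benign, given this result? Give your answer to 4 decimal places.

Write H for 'the packet is malicious'. Prior odds H:¬H = 0.143/0.857 = 0.16686. For the 'no-alert' outcome, the likelihood ratio is 0.3/0.886 = 0.33860.
Posterior odds = 0.16686 × 0.33860 = 0.056499, so P(H|E) = 0.056499/(1+0.056499) = 0.0535. Then P(¬H|E) = 1 − 0.0535 = 0.9465.

P(¬H | E) ≈ 0.9465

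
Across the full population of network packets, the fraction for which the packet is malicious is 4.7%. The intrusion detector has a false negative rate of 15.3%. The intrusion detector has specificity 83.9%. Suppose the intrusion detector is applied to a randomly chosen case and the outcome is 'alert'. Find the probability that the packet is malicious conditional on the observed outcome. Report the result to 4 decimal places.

Let H be the event that the packet is malicious. P(H) = 0.047, so P(¬H) = 0.953. With E the 'alert' result, P(E|H) = 0.847 and P(E|¬H) = 0.161.
P(E) = 0.847·0.047 + 0.161·0.953 = 0.039809 + 0.15343 = 0.19324.
By Bayes' theorem, P(H|E) = 0.039809 / 0.19324 = 0.2060.

P(H | E) ≈ 0.2060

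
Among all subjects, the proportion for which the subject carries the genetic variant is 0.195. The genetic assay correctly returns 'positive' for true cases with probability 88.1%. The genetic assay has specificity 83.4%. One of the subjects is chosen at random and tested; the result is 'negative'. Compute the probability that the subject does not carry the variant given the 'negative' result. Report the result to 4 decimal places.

Write H for 'the subject carries the genetic variant'. Prior odds H:¬H = 0.195/0.805 = 0.24224. For the 'negative' outcome, the likelihood ratio is 0.119/0.834 = 0.14269.
Posterior odds = 0.24224 × 0.14269 = 0.034564, so P(H|E) = 0.034564/(1+0.034564) = 0.0334. Then P(¬H|E) = 1 − 0.0334 = 0.9666.

P(¬H | E) ≈ 0.9666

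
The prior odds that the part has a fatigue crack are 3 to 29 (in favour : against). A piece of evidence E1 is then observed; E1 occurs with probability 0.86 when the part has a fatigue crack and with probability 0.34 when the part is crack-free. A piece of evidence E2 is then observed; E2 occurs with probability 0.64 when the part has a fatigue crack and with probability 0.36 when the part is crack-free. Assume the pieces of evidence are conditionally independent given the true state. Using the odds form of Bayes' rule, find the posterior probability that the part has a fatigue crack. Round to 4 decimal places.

Prior odds = 3/29 = 0.10345. In log-odds, ln(0.10345) = -2.2687.
Add log likelihood ratios: ln(2.5294) + ln(1.7778) = 1.5034.
Posterior log-odds = -0.76533, so posterior odds = exp(-0.76533) = 0.46518. Converting, P(H|E) = 0.46518/1.4652 = 0.3175.

Posterior probability ≈ 0.3175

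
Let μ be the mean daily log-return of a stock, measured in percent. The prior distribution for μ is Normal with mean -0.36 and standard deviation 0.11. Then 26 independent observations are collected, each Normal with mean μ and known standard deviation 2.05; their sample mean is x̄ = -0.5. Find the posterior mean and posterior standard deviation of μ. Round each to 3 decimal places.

With known σ, the Normal prior is conjugate. Weight on the data is w = (n/σ²)/(n/σ² + 1/τ₀²) = 6.18679/(6.18679+82.6446) = 0.069646.
Posterior mean = w·x̄ + (1−w)·μ₀ = 0.069646·-0.5 + 0.93035·-0.36 = -0.370. Posterior variance = 1/(6.18679+82.6446) = 0.0112573, so SD = 0.106.

Posterior mean ≈ -0.370; posterior SD ≈ 0.106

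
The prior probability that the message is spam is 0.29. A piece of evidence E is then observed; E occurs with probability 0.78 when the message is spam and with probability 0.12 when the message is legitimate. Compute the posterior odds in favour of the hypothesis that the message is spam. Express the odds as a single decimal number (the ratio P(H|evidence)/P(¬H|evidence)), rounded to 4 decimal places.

Prior odds = 0.29/(1−0.29) = 0.40845.
Likelihood ratio for E = 0.78/0.12 = 6.5000.
Posterior odds = prior odds × LR = 2.6549.

Posterior odds ≈ 2.6549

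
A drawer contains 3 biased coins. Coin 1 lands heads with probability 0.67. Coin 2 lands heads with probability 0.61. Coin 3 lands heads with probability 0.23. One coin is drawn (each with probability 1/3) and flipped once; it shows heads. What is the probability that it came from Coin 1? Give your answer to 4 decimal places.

Posterior probability ≈ 0.4437

Tabulate prior·likelihood by source: [1] prior 0.333333, lik 0.67, product 0.2233; [2] prior 0.333333, lik 0.61, product 0.2033; [3] prior 0.333333, lik 0.23, product 0.07667.
Normalizing constant = 0.50333; the posterior for Coin 1 is its product over the sum, 0.2233/0.50333 = 0.4437.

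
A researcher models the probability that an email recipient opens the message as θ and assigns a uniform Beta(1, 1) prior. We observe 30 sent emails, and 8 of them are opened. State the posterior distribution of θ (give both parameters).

Observing 8 successes and 22 failures updates Beta(1, 1) by adding the success and failure counts to the two shape parameters: α = 1+8 = 9, β = 1+22 = 23.

Posterior: Beta(9, 23)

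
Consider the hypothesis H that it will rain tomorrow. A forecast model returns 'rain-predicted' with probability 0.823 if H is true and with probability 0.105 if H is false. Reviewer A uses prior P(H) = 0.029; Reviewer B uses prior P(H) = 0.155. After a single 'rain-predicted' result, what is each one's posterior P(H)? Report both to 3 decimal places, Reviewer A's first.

Reviewer A: 0.190; Reviewer B: 0.590

P('+'|H) = 0.823, P('+'|¬H) = 0.105.
Reviewer A: numerator 0.823·0.029 = 0.023867; evidence = 0.023867+0.105·0.971 = 0.12582; posterior = 0.190.
Reviewer B: numerator 0.823·0.155 = 0.12756; evidence = 0.12756+0.105·0.845 = 0.21629; posterior = 0.590.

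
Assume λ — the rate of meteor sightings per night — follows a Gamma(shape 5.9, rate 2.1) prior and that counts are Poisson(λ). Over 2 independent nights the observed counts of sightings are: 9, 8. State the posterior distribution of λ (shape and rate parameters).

Posterior: Gamma(shape=22.9, rate=4.1)

The Poisson likelihood adds the total count to the shape and the number of exposure periods to the rate. Here ∑xᵢ = 17 and n = 2, so shape 5.9→22.9 and rate 2.1→4.1.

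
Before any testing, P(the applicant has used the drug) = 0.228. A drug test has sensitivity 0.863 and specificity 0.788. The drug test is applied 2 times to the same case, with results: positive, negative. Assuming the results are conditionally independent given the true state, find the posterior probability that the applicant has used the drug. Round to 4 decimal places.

Let H be the event that the applicant has used the drug; start with P(H) = 0.228. P('positive'|H) = 0.863, P('positive'|¬H) = 0.212.
Update on result 1 ('positive'): P(H) ← 0.863·0.2280 / (0.863·0.2280 + 0.212·0.7720) = 0.19676/0.36043 = 0.5459.
Update on result 2 ('negative'): P(H) ← 0.137·0.5459 / (0.137·0.5459 + 0.788·0.4541) = 0.074791/0.43261 = 0.1729.

Posterior P(H) ≈ 0.1729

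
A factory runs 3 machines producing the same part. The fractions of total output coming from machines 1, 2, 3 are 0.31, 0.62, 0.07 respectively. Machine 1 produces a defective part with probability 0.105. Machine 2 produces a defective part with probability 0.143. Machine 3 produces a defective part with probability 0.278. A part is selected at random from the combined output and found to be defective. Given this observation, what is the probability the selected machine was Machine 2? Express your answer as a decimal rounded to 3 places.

Tabulate prior·likelihood by source: [1] prior 0.31, lik 0.105, product 0.03255; [2] prior 0.62, lik 0.143, product 0.08866; [3] prior 0.07, lik 0.278, product 0.01946.
Normalizing constant = 0.14067; the posterior for Machine 2 is its product over the sum, 0.08866/0.14067 = 0.630.

Posterior probability ≈ 0.630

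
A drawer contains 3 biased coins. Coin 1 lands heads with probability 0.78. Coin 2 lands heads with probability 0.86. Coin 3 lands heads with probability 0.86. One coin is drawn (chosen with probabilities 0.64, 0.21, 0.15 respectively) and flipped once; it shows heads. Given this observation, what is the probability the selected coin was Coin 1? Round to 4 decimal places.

Posterior probability ≈ 0.6172

Tabulate prior·likelihood by source: [1] prior 0.64, lik 0.78, product 0.4992; [2] prior 0.21, lik 0.86, product 0.1806; [3] prior 0.15, lik 0.86, product 0.1290.
Normalizing constant = 0.80880; the posterior for Coin 1 is its product over the sum, 0.4992/0.80880 = 0.6172.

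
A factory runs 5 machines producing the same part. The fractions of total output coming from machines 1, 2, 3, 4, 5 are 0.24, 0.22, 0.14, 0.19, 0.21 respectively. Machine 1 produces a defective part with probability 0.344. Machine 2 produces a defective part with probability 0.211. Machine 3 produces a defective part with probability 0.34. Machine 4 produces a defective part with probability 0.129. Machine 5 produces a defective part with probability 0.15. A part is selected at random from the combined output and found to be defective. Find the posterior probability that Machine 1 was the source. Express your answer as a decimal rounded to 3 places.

P(defective|M1) = 0.344; P(defective|M2) = 0.211; P(defective|M3) = 0.34; P(defective|M4) = 0.129; P(defective|M5) = 0.15.
Prior × likelihood for each source: 0.24·0.344=0.08256, 0.22·0.211=0.04642, 0.14·0.34=0.04760, 0.19·0.129=0.02451, 0.21·0.15=0.03150. Summing gives P(defective) = 0.23259.
P(Machine 1 | defective) = 0.08256 / 0.23259 = 0.355.

Posterior probability ≈ 0.355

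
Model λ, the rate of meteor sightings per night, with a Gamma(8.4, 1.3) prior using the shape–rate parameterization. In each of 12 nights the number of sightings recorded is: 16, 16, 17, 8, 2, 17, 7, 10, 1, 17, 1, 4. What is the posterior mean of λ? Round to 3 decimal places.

Total count ∑xᵢ = 116 over n = 12 nights.
Gamma is conjugate to the Poisson likelihood: posterior is Gamma(shape = 8.4+116 = 124.4, rate = 1.3+12 = 13.3).
E[λ | data] = 124.4/13.3 = 9.353.

Posterior mean ≈ 9.353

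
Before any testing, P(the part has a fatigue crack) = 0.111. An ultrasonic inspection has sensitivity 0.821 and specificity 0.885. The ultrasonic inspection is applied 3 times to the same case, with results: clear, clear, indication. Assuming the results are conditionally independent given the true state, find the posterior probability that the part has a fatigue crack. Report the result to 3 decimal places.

With H the event that the part has a fatigue crack, the joint likelihood of the observed sequence is P(data|H) = 0.179·0.179·0.821 = 0.026306 and P(data|¬H) = 0.885·0.885·0.115 = 0.090071.
Bayes: P(H|data) = 0.111·0.026306 / (0.111·0.026306 + 0.889·0.090071) = 0.0029199/0.082993 = 0.0352.

Posterior P(H) ≈ 0.035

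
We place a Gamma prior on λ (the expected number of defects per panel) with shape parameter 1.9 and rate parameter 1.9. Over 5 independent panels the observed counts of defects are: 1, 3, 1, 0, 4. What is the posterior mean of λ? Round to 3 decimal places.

Total count ∑xᵢ = 9 over n = 5 panels.
Gamma is conjugate to the Poisson likelihood: posterior is Gamma(shape = 1.9+9 = 10.9, rate = 1.9+5 = 6.9).
Posterior mean = shape/rate = 10.9/6.9 = 1.580.

Posterior mean ≈ 1.580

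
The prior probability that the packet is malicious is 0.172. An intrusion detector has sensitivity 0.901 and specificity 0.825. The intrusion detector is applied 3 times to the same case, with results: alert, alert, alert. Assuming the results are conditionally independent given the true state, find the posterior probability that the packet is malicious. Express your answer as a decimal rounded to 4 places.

Posterior P(H) ≈ 0.9659

With H the event that the packet is malicious, the joint likelihood of the observed sequence is P(data|H) = 0.901·0.901·0.901 = 0.73143 and P(data|¬H) = 0.175·0.175·0.175 = 0.0053594.
Bayes: P(H|data) = 0.172·0.73143 / (0.172·0.73143 + 0.828·0.0053594) = 0.12581/0.13024 = 0.9659.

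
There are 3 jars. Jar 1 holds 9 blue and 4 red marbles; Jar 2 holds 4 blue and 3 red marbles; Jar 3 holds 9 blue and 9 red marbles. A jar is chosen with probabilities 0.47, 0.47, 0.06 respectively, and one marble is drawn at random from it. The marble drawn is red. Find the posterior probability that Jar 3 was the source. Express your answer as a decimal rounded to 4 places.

Posterior probability ≈ 0.0798

Tabulate prior·likelihood by source: [1] prior 0.47, lik 0.3077, product 0.1446; [2] prior 0.47, lik 0.4286, product 0.2014; [3] prior 0.06, lik 0.5, product 0.03000.
Normalizing constant = 0.37604; the posterior for Jar 3 is its product over the sum, 0.03000/0.37604 = 0.0798.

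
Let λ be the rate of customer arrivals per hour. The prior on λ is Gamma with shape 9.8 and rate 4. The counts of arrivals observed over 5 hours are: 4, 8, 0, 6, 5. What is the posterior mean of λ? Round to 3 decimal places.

Posterior mean ≈ 3.644

The Poisson likelihood adds the total count to the shape and the number of exposure periods to the rate. Here ∑xᵢ = 23 and n = 5, so shape 9.8→32.8 and rate 4→9.
E[λ | data] = 32.8/9 = 3.644.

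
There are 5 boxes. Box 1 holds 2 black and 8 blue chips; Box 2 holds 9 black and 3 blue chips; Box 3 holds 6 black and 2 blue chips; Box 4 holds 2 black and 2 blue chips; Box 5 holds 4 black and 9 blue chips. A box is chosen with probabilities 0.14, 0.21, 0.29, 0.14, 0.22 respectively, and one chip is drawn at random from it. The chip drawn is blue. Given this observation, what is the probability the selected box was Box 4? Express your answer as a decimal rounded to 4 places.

Tabulate prior·likelihood by source: [1] prior 0.14, lik 0.8, product 0.1120; [2] prior 0.21, lik 0.25, product 0.05250; [3] prior 0.29, lik 0.25, product 0.07250; [4] prior 0.14, lik 0.5, product 0.07000; [5] prior 0.22, lik 0.6923, product 0.1523.
Normalizing constant = 0.45931; the posterior for Box 4 is its product over the sum, 0.07000/0.45931 = 0.1524.

Posterior probability ≈ 0.1524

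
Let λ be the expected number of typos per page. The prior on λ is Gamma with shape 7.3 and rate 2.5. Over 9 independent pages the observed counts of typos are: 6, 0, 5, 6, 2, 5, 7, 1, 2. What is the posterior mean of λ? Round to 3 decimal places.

The Poisson likelihood adds the total count to the shape and the number of exposure periods to the rate. Here ∑xᵢ = 34 and n = 9, so shape 7.3→41.3 and rate 2.5→11.5.
Posterior mean = shape/rate = 41.3/11.5 = 3.591.

Posterior mean ≈ 3.591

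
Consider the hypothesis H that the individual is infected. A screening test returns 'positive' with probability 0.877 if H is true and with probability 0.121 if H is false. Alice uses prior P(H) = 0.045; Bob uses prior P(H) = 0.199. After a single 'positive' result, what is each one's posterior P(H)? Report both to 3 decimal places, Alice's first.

Alice: 0.255; Bob: 0.643

P('+'|H) = 0.877, P('+'|¬H) = 0.121.
Alice: numerator 0.877·0.045 = 0.039465; evidence = 0.039465+0.121·0.955 = 0.15502; posterior = 0.255.
Bob: numerator 0.877·0.199 = 0.17452; evidence = 0.17452+0.121·0.801 = 0.27144; posterior = 0.643.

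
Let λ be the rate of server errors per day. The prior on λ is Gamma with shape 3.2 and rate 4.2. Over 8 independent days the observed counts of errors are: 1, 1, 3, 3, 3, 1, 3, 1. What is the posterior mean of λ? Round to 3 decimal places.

Total count ∑xᵢ = 16 over n = 8 days.
Gamma is conjugate to the Poisson likelihood: posterior is Gamma(shape = 3.2+16 = 19.2, rate = 4.2+8 = 12.2).
Posterior mean = shape/rate = 19.2/12.2 = 1.574.

Posterior mean ≈ 1.574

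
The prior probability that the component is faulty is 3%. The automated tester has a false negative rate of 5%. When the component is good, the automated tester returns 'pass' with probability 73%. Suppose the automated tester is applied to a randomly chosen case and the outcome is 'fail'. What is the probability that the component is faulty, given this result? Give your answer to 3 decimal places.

Write H for 'the component is faulty'. Prior odds H:¬H = 0.03/0.97 = 0.030928. For the 'fail' outcome, the likelihood ratio is 0.95/0.27 = 3.5185.
Posterior odds = 0.030928 × 3.5185 = 0.10882, so P(H|E) = 0.10882/(1+0.10882) = 0.098.

P(H | E) ≈ 0.098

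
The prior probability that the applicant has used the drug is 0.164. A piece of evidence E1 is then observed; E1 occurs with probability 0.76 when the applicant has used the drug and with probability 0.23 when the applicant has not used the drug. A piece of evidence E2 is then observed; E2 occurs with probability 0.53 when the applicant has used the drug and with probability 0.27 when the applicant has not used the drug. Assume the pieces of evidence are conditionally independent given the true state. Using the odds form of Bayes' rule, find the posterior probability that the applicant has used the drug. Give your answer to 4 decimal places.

Prior odds = 0.164/(1−0.164) = 0.19617.
Likelihood ratio for E1 = 0.76/0.23 = 3.3043.
Likelihood ratio for E2 = 0.53/0.27 = 1.9630.
Posterior odds = prior odds × LR₁ × LR₂ = 1.2724.
Posterior probability = odds/(1+odds) = 1.2724/2.2724 = 0.5599.

Posterior probability ≈ 0.5599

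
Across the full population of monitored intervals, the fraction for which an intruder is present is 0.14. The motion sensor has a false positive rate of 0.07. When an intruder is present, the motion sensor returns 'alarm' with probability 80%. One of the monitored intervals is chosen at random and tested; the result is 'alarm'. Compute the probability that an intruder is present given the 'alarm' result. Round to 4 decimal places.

P(H | E) ≈ 0.6504

Write H for 'an intruder is present'. Prior odds H:¬H = 0.14/0.86 = 0.16279. For the 'alarm' outcome, the likelihood ratio is 0.8/0.07 = 11.429.
Posterior odds = 0.16279 × 11.429 = 1.8605, so P(H|E) = 1.8605/(1+1.8605) = 0.6504.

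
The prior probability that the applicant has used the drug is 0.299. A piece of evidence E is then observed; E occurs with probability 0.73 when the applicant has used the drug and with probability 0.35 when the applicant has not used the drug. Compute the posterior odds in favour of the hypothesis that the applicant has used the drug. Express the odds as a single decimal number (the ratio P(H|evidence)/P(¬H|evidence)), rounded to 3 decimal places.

Posterior odds ≈ 0.890

Prior odds = 0.299/(1−0.299) = 0.42653.
Likelihood ratio for E = 0.73/0.35 = 2.0857.
Posterior odds = prior odds × LR = 0.88963.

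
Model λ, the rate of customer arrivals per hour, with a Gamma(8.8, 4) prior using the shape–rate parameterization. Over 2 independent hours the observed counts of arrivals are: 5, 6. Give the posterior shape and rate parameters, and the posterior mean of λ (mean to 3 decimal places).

Total count ∑xᵢ = 11 over n = 2 hours.
Gamma is conjugate to the Poisson likelihood: posterior is Gamma(shape = 8.8+11 = 19.8, rate = 4+2 = 6).
Posterior mean = shape/rate = 19.8/6 = 3.300.

Posterior: Gamma(shape=19.8, rate=6); mean ≈ 3.300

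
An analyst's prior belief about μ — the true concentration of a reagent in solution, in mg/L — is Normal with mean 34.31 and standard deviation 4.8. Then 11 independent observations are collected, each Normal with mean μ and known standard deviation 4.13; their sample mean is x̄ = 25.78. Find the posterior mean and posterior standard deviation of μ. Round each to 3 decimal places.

With known σ, the Normal prior is conjugate. Weight on the data is w = (n/σ²)/(n/σ² + 1/τ₀²) = 0.644900/(0.644900+0.0434028) = 0.93694.
Posterior mean = w·x̄ + (1−w)·μ₀ = 0.93694·25.78 + 0.063058·34.31 = 26.318. Posterior variance = 1/(0.644900+0.0434028) = 1.45285, so SD = 1.205.

Posterior mean ≈ 26.318; posterior SD ≈ 1.205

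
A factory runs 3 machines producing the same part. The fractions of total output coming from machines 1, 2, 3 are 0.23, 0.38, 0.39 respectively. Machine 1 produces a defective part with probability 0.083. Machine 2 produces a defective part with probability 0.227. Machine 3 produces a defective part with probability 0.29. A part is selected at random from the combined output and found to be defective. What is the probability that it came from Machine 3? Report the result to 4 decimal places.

Posterior probability ≈ 0.5177

Tabulate prior·likelihood by source: [1] prior 0.23, lik 0.083, product 0.01909; [2] prior 0.38, lik 0.227, product 0.08626; [3] prior 0.39, lik 0.29, product 0.1131.
Normalizing constant = 0.21845; the posterior for Machine 3 is its product over the sum, 0.1131/0.21845 = 0.5177.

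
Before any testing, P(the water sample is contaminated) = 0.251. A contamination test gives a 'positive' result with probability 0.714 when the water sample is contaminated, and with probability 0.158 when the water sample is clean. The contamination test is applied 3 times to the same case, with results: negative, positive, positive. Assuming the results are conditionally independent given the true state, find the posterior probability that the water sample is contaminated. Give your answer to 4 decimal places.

Posterior P(H) ≈ 0.6992

Let H be the event that the water sample is contaminated; start with P(H) = 0.251. P('positive'|H) = 0.714, P('positive'|¬H) = 0.158.
Update on result 1 ('negative'): P(H) ← 0.286·0.2510 / (0.286·0.2510 + 0.842·0.7490) = 0.071786/0.70244 = 0.1022.
Update on result 2 ('positive'): P(H) ← 0.714·0.1022 / (0.714·0.1022 + 0.158·0.8978) = 0.072967/0.21482 = 0.3397.
Update on result 3 ('positive'): P(H) ← 0.714·0.3397 / (0.714·0.3397 + 0.158·0.6603) = 0.24252/0.34685 = 0.6992.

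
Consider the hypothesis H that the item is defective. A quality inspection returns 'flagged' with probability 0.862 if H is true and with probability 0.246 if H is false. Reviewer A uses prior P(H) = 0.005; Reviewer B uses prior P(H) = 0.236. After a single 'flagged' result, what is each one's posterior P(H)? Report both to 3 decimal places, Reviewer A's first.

Reviewer A: 0.017; Reviewer B: 0.520

P('+'|H) = 0.862, P('+'|¬H) = 0.246.
Reviewer A: numerator 0.862·0.005 = 0.0043100; evidence = 0.0043100+0.246·0.995 = 0.24908; posterior = 0.017.
Reviewer B: numerator 0.862·0.236 = 0.20343; evidence = 0.20343+0.246·0.764 = 0.39138; posterior = 0.520.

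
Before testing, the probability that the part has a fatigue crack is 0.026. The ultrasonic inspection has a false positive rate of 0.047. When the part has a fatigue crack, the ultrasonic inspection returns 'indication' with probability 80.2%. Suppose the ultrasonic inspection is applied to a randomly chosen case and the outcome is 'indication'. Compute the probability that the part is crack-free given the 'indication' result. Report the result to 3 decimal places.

P(¬H | E) ≈ 0.687

Write H for 'the part has a fatigue crack'. Prior odds H:¬H = 0.026/0.974 = 0.026694. For the 'indication' outcome, the likelihood ratio is 0.802/0.047 = 17.064.
Posterior odds = 0.026694 × 17.064 = 0.45550, so P(H|E) = 0.45550/(1+0.45550) = 0.313. Then P(¬H|E) = 1 − 0.313 = 0.687.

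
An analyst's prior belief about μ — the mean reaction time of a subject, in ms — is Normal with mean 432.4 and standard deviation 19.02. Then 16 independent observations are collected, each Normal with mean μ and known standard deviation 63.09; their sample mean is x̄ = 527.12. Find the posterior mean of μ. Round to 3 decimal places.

Posterior mean ≈ 488.525

Prior precision 1/τ₀² = 1/19.02² = 0.00276426; data precision n/σ² = 16/63.09² = 0.00401975.
Posterior precision = 0.00276426 + 0.00401975 = 0.00678401.
Posterior mean = (0.00276426·432.4 + 0.00401975·527.12) / 0.00678401 = 488.525.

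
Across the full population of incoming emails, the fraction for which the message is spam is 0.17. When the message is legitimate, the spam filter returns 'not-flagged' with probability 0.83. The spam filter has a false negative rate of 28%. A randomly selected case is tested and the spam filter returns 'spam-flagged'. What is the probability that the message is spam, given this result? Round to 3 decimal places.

P(H | E) ≈ 0.465

Write H for 'the message is spam'. Prior odds H:¬H = 0.17/0.83 = 0.20482. For the 'spam-flagged' outcome, the likelihood ratio is 0.72/0.17 = 4.2353.
Posterior odds = 0.20482 × 4.2353 = 0.86747, so P(H|E) = 0.86747/(1+0.86747) = 0.465.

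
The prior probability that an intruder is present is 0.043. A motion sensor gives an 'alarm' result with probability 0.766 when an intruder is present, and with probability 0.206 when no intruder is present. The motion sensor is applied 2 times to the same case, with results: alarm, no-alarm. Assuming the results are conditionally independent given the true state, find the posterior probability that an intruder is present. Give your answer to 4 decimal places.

Posterior P(H) ≈ 0.0469

With H the event that an intruder is present, the joint likelihood of the observed sequence is P(data|H) = 0.766·0.234 = 0.17924 and P(data|¬H) = 0.206·0.794 = 0.16356.
Bayes: P(H|data) = 0.043·0.17924 / (0.043·0.17924 + 0.957·0.16356) = 0.0077075/0.16424 = 0.0469.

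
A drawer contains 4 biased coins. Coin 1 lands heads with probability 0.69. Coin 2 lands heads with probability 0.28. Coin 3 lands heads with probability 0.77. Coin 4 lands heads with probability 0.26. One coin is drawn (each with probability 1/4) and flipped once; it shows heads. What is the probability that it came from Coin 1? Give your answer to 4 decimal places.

Posterior probability ≈ 0.3450

Tabulate prior·likelihood by source: [1] prior 0.25, lik 0.69, product 0.1725; [2] prior 0.25, lik 0.28, product 0.07000; [3] prior 0.25, lik 0.77, product 0.1925; [4] prior 0.25, lik 0.26, product 0.06500.
Normalizing constant = 0.50000; the posterior for Coin 1 is its product over the sum, 0.1725/0.50000 = 0.3450.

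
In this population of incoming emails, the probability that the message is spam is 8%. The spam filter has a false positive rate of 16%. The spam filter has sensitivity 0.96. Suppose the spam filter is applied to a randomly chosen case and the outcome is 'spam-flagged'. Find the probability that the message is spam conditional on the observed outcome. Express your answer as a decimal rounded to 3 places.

Write H for 'the message is spam'. Prior odds H:¬H = 0.08/0.92 = 0.086957. For the 'spam-flagged' outcome, the likelihood ratio is 0.96/0.16 = 6.0000.
Posterior odds = 0.086957 × 6.0000 = 0.52174, so P(H|E) = 0.52174/(1+0.52174) = 0.343.

P(H | E) ≈ 0.343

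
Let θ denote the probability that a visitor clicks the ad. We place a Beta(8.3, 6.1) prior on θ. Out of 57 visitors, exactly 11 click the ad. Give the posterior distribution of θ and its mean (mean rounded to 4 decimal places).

The binomial likelihood is conjugate to the Beta prior: with 11 successes and 46 failures, the posterior is Beta(8.3+11, 6.1+46) = Beta(19.3, 52.1).
E[θ | data] = 19.3/(19.3+52.1) = 0.2703.

Posterior: Beta(19.3, 52.1); mean ≈ 0.2703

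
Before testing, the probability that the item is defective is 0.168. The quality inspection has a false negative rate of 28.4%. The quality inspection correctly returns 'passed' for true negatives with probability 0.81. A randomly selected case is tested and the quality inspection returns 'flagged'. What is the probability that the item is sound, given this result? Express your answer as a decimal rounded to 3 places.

P(¬H | E) ≈ 0.568

Let H be the event that the item is defective. P(H) = 0.168, so P(¬H) = 0.832. With E the 'flagged' result, P(E|H) = 0.716 and P(E|¬H) = 0.19.
P(E) = 0.716·0.168 + 0.19·0.832 = 0.12029 + 0.15808 = 0.27837.
By Bayes' theorem, P(H|E) = 0.12029 / 0.27837 = 0.432. Hence P(¬H|E) = 1 − 0.432 = 0.568.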